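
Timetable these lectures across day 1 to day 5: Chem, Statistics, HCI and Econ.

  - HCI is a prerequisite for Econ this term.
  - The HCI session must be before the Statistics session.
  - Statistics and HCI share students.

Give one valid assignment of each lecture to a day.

HCI -> day 1; Statistics -> day 2; Chem -> day 1; Econ -> day 2

Checking: HCI(day 1) before Econ(day 2); HCI(day 1) before Statistics(day 2); Statistics(day 2) != HCI(day 1).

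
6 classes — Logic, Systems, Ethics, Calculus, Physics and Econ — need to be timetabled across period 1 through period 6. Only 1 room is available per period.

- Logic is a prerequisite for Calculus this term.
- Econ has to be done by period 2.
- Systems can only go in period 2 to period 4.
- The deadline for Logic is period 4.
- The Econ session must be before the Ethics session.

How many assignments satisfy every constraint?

Splitting on Logic: it can be period 1 (12), period 2 (12), period 3 (12), period 4 (10). Listing each branch's schedules as (Systems, Ethics, Calculus, Physics, Econ) by period number:
Logic=period 1: (3,4,5,6,2) (3,4,6,5,2) (3,5,4,6,2) (3,5,6,4,2) (3,6,4,5,2) (3,6,5,4,2) (4,3,5,6,2) (4,3,6,5,2) (4,5,3,6,2) (4,5,6,3,2) (4,6,3,5,2) (4,6,5,3,2) — 12.
Logic=period 2: (3,4,5,6,1) (3,4,6,5,1) (3,5,4,6,1) (3,5,6,4,1) (3,6,4,5,1) (3,6,5,4,1) (4,3,5,6,1) (4,3,6,5,1) (4,5,3,6,1) (4,5,6,3,1) (4,6,3,5,1) (4,6,5,3,1) — 12.
Logic=period 3: (2,4,5,6,1) (2,4,6,5,1) (2,5,4,6,1) (2,5,6,4,1) (2,6,4,5,1) (2,6,5,4,1) (4,2,5,6,1) (4,2,6,5,1) (4,5,6,1,2) (4,5,6,2,1) (4,6,5,1,2) (4,6,5,2,1) — 12.
Logic=period 4: (2,3,5,6,1) (2,3,6,5,1) (2,5,6,3,1) (2,6,5,3,1) (3,2,5,6,1) (3,2,6,5,1) (3,5,6,1,2) (3,5,6,2,1) (3,6,5,1,2) (3,6,5,2,1) — 10.
Summing: 12 + 12 + 12 + 10 = 46.

46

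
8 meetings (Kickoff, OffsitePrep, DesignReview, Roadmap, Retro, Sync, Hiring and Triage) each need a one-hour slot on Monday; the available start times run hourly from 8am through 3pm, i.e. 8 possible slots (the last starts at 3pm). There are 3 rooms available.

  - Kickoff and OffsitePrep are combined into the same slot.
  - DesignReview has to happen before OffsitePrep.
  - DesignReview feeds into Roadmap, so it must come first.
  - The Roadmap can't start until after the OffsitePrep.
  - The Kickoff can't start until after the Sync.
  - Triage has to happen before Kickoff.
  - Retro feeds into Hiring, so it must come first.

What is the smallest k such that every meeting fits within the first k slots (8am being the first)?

3

The precedence chain requires at least 3 distinct slots.
With at most 3 per slot and 8 meetings, at least 3 slots are needed.
3 works (last occupied slot: 10am): for example Roadmap in 10am; Kickoff in 9am; OffsitePrep in 9am; Triage in 8am; DesignReview in 8am; Sync in 8am; Retro in 9am; Hiring in 10am.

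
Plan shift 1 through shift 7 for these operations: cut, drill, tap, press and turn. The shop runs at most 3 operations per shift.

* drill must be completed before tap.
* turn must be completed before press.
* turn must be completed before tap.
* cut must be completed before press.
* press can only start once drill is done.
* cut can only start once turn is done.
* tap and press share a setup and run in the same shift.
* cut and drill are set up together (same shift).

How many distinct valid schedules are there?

35

Splitting on cut: it can be shift 2 (5), shift 3 (8), shift 4 (9), shift 5 (8), shift 6 (5). Listing each branch's schedules as (drill, tap, press, turn) by shift number:
cut=shift 2: (2,3,3,1) (2,4,4,1) (2,5,5,1) (2,6,6,1) (2,7,7,1) — 5.
cut=shift 3: (3,4,4,1) (3,4,4,2) (3,5,5,1) (3,5,5,2) (3,6,6,1) (3,6,6,2) (3,7,7,1) (3,7,7,2) — 8.
cut=shift 4: (4,5,5,1) (4,5,5,2) (4,5,5,3) (4,6,6,1) (4,6,6,2) (4,6,6,3) (4,7,7,1) (4,7,7,2) (4,7,7,3) — 9.
cut=shift 5: (5,6,6,1) (5,6,6,2) (5,6,6,3) (5,6,6,4) (5,7,7,1) (5,7,7,2) (5,7,7,3) (5,7,7,4) — 8.
cut=shift 6: (6,7,7,1) (6,7,7,2) (6,7,7,3) (6,7,7,4) (6,7,7,5) — 5.
Summing: 5 + 8 + 9 + 8 + 5 = 35.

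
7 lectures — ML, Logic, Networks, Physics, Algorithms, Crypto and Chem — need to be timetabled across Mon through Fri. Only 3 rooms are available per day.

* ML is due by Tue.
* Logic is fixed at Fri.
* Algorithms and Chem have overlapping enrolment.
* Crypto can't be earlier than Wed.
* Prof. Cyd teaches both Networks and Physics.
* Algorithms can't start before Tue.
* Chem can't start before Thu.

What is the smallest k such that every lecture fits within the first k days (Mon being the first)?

5 days

With at most 3 per day and 7 lectures, at least 3 days are needed.
Logic can't be placed before Fri — that is day 5 counting from Mon — so the schedule must run through at least 5 days.
5 works (last occupied day: Fri): for example ML=Mon, Chem=Thu, Networks=Mon, Algorithms=Tue, Physics=Tue, Crypto=Wed, Logic=Fri.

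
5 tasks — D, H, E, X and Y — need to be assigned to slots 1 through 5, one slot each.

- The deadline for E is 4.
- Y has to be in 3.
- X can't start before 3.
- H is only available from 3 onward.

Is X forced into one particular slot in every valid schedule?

No

X can be 3 (e.g. Y=3, H=3, D=1, E=1, X=3) or 4 (e.g. D -> 1; X -> 4; H -> 3; Y -> 3; E -> 1).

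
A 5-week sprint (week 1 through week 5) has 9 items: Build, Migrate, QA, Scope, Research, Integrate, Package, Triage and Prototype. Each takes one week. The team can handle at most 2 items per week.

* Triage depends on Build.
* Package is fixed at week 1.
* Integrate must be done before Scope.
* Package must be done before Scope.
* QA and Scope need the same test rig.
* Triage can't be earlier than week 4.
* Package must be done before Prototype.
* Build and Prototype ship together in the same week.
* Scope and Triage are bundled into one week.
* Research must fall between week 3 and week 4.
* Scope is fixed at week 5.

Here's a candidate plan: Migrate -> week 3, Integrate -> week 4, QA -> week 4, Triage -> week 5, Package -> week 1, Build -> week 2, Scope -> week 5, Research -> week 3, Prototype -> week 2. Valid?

Package is fixed at week 1 — holds.
The team can handle at most 2 items per week — holds.
Package must be done before Scope — holds.
Research must fall between week 3 and week 4 — holds.
Scope is fixed at week 5 — holds.
QA and Scope need the same test rig — holds.
Triage can't be earlier than week 4 — holds.
Build and Prototype ship together in the same week — holds.
Triage depends on Build — holds.
Scope and Triage are bundled into one week — holds.
Integrate must be done before Scope — holds.
Package must be done before Prototype — holds.

Valid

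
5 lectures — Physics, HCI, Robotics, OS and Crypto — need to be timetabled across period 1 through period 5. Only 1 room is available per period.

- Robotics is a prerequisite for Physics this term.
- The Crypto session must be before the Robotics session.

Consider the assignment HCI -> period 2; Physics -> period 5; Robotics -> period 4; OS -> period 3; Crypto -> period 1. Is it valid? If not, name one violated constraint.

Robotics is a prerequisite for Physics this term — holds.
Only 1 room is available per period — holds.
The Crypto session must be before the Robotics session — holds.

Yes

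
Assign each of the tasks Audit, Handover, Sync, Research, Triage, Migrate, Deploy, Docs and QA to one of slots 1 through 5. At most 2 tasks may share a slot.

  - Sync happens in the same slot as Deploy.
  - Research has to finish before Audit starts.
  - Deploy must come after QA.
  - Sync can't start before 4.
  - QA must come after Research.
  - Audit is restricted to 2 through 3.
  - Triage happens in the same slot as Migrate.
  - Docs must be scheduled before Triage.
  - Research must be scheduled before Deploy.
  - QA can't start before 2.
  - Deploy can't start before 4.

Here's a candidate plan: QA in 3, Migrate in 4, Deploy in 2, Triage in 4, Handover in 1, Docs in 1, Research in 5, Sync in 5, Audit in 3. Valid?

No — it violates: Research must be scheduled before Deploy

Sync happens in the same slot as Deploy — violated.
Deploy can't start before 4 — violated.
Research has to finish before Audit starts — violated.
At most 2 tasks may share a slot — holds.
Triage happens in the same slot as Migrate — holds.
QA must come after Research — violated.
Sync can't start before 4 — holds.
Deploy must come after QA — violated.
Docs must be scheduled before Triage — holds.
Audit is restricted to 2 through 3 — holds.
Research must be scheduled before Deploy — violated.
QA can't start before 2 — holds.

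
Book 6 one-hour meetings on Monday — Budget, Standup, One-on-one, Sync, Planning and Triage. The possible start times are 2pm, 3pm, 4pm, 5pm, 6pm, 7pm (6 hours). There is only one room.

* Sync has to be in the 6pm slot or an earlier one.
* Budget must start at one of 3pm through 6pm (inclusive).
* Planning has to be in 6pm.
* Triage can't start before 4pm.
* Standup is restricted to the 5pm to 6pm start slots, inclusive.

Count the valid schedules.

Splitting on Budget: it can be 3pm (3), 4pm (2). Listing each branch's schedules as (Standup, One-on-one, Sync, Planning, Triage):
Budget=3pm: (5pm,2pm,4pm,6pm,7pm) (5pm,4pm,2pm,6pm,7pm) (5pm,7pm,2pm,6pm,4pm) — 3.
Budget=4pm: (5pm,2pm,3pm,6pm,7pm) (5pm,3pm,2pm,6pm,7pm) — 2.
Summing: 3 + 2 = 5.

5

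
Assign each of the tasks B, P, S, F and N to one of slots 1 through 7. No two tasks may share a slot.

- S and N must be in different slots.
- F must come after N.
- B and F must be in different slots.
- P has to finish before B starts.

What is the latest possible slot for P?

Downstream work caps P at 6.
P at 6 is achievable: P=6, B=7, N=1, S=3, F=2.

6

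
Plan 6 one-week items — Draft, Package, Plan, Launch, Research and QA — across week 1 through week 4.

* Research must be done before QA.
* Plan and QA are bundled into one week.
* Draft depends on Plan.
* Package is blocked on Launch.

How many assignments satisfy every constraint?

24

Splitting on Draft: it can be week 3 (6), week 4 (18). Listing each branch's schedules as (Package, Plan, Launch, Research, QA) by week number:
Draft=week 3: (2,2,1,1,2) (3,2,1,1,2) (3,2,2,1,2) (4,2,1,1,2) (4,2,2,1,2) (4,2,3,1,2) — 6.
Draft=week 4: (2,2,1,1,2) (2,3,1,1,3) (2,3,1,2,3) (3,2,1,1,2) (3,2,2,1,2) (3,3,1,1,3) (3,3,1,2,3) (3,3,2,1,3) (3,3,2,2,3) (4,2,1,1,2) (4,2,2,1,2) (4,2,3,1,2) (4,3,1,1,3) (4,3,1,2,3) (4,3,2,1,3) (4,3,2,2,3) (4,3,3,1,3) (4,3,3,2,3) — 18.
Summing: 6 + 18 = 24.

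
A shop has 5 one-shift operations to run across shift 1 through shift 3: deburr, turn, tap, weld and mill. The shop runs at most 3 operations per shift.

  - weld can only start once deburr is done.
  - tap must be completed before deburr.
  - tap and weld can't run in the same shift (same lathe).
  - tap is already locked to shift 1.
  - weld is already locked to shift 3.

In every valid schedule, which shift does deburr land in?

tap is fixed at shift 1 and must come before deburr, so deburr is at least shift 2.
weld is fixed at shift 3 and must come after deburr, so deburr is at most shift 2.
So deburr must be shift 2.

shift 2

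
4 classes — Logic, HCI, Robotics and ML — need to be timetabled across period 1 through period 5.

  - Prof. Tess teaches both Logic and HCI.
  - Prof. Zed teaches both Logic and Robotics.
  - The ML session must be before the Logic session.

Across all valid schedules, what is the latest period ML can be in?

Downstream work caps ML at period 4.
ML at period 4 is achievable: ML -> period 4; Logic -> period 5; HCI -> period 1; Robotics -> period 1.

period 4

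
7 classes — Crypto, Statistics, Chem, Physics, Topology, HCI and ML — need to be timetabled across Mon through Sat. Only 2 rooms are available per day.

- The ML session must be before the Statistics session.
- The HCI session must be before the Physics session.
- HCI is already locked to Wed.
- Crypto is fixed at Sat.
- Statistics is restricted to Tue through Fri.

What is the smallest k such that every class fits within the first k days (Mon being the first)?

The precedence chain requires at least 2 distinct days.
With at most 2 per day and 7 classes, at least 4 days are needed.
Crypto can't be placed before Sat — that is day 6 counting from Mon — so the schedule must run through at least 6 days.
6 works (last occupied day: Sat): for example Chem in Mon, Statistics in Tue, Crypto in Sat, ML in Mon, HCI in Wed, Physics in Thu, Topology in Tue.

6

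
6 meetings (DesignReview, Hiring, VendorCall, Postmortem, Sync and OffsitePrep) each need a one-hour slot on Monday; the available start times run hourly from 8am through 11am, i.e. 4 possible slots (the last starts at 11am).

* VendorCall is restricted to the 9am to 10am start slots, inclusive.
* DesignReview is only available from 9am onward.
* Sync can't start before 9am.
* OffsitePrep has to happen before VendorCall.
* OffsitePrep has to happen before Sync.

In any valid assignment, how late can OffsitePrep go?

9am

Downstream work caps OffsitePrep at 9am.
OffsitePrep at 9am is achievable: VendorCall -> 10am; Hiring -> 8am; OffsitePrep -> 9am; Postmortem -> 8am; Sync -> 10am; DesignReview -> 9am.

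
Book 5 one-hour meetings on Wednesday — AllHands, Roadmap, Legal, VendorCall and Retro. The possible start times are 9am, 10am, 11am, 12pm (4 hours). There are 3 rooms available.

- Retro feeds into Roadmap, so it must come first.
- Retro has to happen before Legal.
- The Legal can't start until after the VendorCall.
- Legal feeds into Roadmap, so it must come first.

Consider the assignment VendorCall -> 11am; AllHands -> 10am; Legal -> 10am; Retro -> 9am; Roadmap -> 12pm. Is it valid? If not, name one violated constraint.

No. The Legal can't start until after the VendorCall is not satisfied.

Legal feeds into Roadmap, so it must come first — holds.
The Legal can't start until after the VendorCall — violated.
There are 3 rooms available — holds.
Retro has to happen before Legal — holds.
Retro feeds into Roadmap, so it must come first — holds.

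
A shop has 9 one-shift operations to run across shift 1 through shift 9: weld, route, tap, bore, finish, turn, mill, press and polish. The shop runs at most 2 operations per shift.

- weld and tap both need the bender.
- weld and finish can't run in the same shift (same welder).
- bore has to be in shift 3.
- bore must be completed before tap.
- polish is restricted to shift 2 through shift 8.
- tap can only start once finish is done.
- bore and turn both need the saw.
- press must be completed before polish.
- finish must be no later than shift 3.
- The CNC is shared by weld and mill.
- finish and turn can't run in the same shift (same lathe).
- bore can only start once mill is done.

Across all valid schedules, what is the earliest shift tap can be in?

Precedence pushes tap to at least shift 4.
tap at shift 4 is achievable: route -> shift 4, tap -> shift 4, finish -> shift 1, mill -> shift 2, polish -> shift 2, weld -> shift 3, turn -> shift 5, press -> shift 1, bore -> shift 3.

shift 4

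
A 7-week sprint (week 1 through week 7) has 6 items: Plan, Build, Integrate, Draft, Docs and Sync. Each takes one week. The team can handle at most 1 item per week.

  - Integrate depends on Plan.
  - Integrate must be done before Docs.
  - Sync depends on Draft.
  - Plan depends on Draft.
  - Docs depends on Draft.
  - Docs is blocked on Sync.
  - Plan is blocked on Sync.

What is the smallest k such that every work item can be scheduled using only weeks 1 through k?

6

The precedence chain requires at least 5 distinct weeks.
With at most 1 per week and 6 work items, at least 6 weeks are needed.
6 works (last occupied week: week 6): for example Docs=week 5, Integrate=week 4, Plan=week 3, Build=week 6, Sync=week 2, Draft=week 1.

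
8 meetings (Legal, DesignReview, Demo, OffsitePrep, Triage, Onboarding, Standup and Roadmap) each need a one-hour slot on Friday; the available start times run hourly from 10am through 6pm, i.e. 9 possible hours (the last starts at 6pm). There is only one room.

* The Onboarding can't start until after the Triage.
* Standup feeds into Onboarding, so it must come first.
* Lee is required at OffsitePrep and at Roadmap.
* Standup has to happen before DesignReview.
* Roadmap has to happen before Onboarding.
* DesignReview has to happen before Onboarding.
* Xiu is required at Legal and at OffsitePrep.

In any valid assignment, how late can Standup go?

Downstream work caps Standup at 4pm.
Standup at 4pm is achievable: Demo=1pm, Roadmap=11am, OffsitePrep=2pm, Triage=10am, Legal=12pm, Onboarding=6pm, DesignReview=5pm, Standup=4pm.

4pm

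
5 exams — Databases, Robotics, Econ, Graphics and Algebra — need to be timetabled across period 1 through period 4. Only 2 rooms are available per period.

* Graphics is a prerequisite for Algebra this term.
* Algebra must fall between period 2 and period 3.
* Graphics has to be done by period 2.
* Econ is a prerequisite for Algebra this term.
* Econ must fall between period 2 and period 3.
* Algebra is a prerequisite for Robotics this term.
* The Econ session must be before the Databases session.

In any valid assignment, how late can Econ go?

Econ is available from period 2; Econ's own window allows nothing later than period 3; downstream work caps Econ at period 2.
Econ at period 2 is achievable: Robotics -> period 4; Algebra -> period 3; Econ -> period 2; Graphics -> period 1; Databases -> period 3.

period 2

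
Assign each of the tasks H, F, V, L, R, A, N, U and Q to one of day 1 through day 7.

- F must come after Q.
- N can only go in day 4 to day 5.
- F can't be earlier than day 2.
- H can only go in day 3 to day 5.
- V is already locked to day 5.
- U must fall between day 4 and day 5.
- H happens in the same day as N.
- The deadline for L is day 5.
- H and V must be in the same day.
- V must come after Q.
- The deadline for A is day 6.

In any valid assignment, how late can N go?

N is available from day 4; N must be in the same day as V, which can't be before day 5, so N is at least day 5; N's own window allows nothing later than day 5.
N at day 5 is achievable: V -> day 5; H -> day 5; F -> day 2; R -> day 1; L -> day 1; Q -> day 1; A -> day 1; U -> day 4; N -> day 5.

day 5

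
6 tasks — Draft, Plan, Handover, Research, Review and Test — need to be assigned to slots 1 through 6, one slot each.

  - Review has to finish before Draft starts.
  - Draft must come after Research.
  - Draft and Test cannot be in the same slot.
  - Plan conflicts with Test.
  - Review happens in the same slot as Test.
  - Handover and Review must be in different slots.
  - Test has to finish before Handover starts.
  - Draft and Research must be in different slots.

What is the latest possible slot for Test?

Downstream work caps Test at 5.
Test at 5 is achievable: Research=1, Plan=1, Test=5, Handover=6, Draft=6, Review=5.

5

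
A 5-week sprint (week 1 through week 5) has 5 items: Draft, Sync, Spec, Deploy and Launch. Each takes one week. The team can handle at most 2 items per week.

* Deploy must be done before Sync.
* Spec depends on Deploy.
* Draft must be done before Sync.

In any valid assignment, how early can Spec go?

week 2

Precedence pushes Spec to at least week 2.
Spec at week 2 is achievable: Sync -> week 2; Draft -> week 1; Launch -> week 3; Deploy -> week 1; Spec -> week 2.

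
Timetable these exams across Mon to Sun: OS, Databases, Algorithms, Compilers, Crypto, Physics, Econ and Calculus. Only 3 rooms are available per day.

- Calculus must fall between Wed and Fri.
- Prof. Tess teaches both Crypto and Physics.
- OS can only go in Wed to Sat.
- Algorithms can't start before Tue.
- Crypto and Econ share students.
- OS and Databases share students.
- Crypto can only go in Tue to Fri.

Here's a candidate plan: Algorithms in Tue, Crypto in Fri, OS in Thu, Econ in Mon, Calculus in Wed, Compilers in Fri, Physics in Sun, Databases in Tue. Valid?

Algorithms can't start before Tue — holds.
Crypto can only go in Tue to Fri — holds.
Calculus must fall between Wed and Fri — holds.
Only 3 rooms are available per day — holds.
Prof. Tess teaches both Crypto and Physics — holds.
Crypto and Econ share students — holds.
OS and Databases share students — holds.
OS can only go in Wed to Sat — holds.

Yes, all constraints hold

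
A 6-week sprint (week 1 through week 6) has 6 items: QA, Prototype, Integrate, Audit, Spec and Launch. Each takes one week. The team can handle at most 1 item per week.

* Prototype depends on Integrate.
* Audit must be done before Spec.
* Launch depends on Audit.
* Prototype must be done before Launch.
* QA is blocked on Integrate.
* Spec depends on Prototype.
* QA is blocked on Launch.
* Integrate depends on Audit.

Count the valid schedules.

3

Enumerating: QA in week 5; Integrate in week 2; Launch in week 4; Prototype in week 3; Spec in week 6; Audit in week 1 | Launch=week 4, Spec=week 5, Integrate=week 2, Prototype=week 3, QA=week 6, Audit=week 1 | Prototype in week 3; Audit in week 1; Launch in week 5; QA in week 6; Spec in week 4; Integrate in week 2.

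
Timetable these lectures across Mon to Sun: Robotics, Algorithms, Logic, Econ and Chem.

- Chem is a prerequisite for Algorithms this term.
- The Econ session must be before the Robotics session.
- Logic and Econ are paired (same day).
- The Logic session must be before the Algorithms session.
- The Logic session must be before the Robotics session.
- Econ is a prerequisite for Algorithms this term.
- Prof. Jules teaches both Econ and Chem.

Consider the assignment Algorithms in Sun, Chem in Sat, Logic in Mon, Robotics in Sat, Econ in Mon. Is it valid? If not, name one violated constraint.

Yes, all constraints hold

Econ is a prerequisite for Algorithms this term — holds.
Logic and Econ are paired (same day) — holds.
Chem is a prerequisite for Algorithms this term — holds.
Prof. Jules teaches both Econ and Chem — holds.
The Logic session must be before the Robotics session — holds.
The Logic session must be before the Algorithms session — holds.
The Econ session must be before the Robotics session — holds.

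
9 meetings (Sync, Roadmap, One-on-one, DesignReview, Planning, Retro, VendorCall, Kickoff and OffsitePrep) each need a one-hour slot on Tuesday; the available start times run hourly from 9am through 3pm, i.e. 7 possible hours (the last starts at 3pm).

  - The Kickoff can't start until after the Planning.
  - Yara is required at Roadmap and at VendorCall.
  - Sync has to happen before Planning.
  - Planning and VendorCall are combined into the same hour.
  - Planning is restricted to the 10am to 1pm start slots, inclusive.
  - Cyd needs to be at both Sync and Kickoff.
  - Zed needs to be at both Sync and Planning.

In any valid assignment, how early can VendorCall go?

VendorCall must be in the same hour as Planning, which can't be before 10am, so VendorCall is at least 10am; VendorCall must be in the same hour as Planning, which can't be after 1pm, so VendorCall is at most 1pm.
VendorCall at 10am is achievable: Sync in 9am, Planning in 10am, Roadmap in 9am, One-on-one in 9am, OffsitePrep in 9am, VendorCall in 10am, Kickoff in 11am, Retro in 9am, DesignReview in 9am.

10am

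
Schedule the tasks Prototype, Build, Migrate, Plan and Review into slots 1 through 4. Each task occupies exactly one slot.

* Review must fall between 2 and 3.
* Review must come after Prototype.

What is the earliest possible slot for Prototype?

1

Downstream work caps Prototype at 2.
Prototype at 1 is achievable: Review=2; Plan=1; Migrate=1; Prototype=1; Build=1.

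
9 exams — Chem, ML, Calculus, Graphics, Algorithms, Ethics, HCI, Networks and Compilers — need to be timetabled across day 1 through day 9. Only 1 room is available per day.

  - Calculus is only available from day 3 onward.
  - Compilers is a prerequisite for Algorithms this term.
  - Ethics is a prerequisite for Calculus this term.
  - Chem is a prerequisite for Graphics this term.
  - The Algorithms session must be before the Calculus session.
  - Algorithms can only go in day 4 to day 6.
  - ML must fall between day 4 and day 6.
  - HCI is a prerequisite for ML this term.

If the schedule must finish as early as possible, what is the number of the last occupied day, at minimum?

The precedence chain requires at least 3 distinct days.
With at most 1 per day and 9 exams, at least 9 days are needed.
Propagating the time windows through the other constraints, Calculus can't land before day 5, so the schedule must run through at least day 5.
9 works (last occupied day: day 9): for example Networks=day 9, Calculus=day 6, Chem=day 7, Compilers=day 3, Ethics=day 1, Algorithms=day 4, HCI=day 2, Graphics=day 8, ML=day 5.

day 9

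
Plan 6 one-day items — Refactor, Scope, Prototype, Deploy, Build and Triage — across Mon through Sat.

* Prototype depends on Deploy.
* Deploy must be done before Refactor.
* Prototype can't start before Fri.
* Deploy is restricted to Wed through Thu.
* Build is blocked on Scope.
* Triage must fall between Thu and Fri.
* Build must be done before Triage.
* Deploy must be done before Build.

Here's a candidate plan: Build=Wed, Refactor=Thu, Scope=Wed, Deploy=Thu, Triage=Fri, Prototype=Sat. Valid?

Deploy must be done before Build — violated.
Deploy must be done before Refactor — violated.
Triage must fall between Thu and Fri — holds.
Prototype can't start before Fri — holds.
Deploy is restricted to Wed through Thu — holds.
Prototype depends on Deploy — holds.
Build is blocked on Scope — violated.
Build must be done before Triage — holds.

No. Deploy must be done before Build is not satisfied.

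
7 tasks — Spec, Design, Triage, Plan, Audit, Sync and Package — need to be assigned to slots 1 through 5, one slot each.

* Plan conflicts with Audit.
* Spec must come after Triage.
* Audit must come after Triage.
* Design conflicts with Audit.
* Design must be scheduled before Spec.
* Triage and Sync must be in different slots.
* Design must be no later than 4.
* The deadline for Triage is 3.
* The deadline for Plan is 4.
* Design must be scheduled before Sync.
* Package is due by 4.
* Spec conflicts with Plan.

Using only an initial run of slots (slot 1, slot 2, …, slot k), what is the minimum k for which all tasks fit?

The precedence chain requires at least 2 distinct slots.
2 works (last occupied slot: 2): for example Sync -> 2, Plan -> 1, Design -> 1, Triage -> 1, Audit -> 2, Package -> 1, Spec -> 2.

2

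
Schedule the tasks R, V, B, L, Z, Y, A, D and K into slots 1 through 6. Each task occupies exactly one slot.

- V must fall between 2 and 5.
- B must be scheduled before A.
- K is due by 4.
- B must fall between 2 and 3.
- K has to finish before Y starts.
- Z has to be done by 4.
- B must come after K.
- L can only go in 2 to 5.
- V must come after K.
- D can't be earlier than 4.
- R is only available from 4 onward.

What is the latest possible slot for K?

2

K's own window allows nothing later than 4; downstream work caps K at 2.
K at 2 is achievable: V -> 3; A -> 4; B -> 3; Z -> 1; Y -> 3; R -> 4; D -> 4; L -> 2; K -> 2.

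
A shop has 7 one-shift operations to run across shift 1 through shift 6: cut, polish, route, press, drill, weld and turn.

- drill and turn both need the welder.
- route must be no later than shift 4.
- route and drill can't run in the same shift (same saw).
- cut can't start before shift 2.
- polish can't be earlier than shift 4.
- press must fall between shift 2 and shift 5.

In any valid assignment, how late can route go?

shift 4

Route's own window allows nothing later than shift 4.
route at shift 4 is achievable: drill -> shift 1; cut -> shift 2; route -> shift 4; turn -> shift 2; press -> shift 2; weld -> shift 1; polish -> shift 4.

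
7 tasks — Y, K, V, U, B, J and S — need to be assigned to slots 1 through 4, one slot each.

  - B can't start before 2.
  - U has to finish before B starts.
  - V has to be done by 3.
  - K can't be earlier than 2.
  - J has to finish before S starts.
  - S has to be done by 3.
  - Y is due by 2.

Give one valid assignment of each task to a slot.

V -> 1, U -> 1, K -> 2, S -> 2, B -> 2, J -> 1, Y -> 1

Checking: U(1) before B(2); J(1) before S(2); B=2 in [2,4]; V=1 in [1,3]; K=2 in [2,4]; S=2 in [1,3]; Y=1 in [1,2].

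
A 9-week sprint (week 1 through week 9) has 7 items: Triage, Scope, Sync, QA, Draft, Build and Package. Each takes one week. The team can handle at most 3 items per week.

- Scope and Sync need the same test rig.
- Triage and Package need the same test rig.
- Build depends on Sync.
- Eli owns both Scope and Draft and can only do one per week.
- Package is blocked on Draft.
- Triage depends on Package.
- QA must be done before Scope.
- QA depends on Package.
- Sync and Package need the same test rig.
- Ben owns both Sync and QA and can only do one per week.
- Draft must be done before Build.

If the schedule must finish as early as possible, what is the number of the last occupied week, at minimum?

4

The precedence chain requires at least 4 distinct weeks.
With at most 3 per week and 7 tasks, at least 3 weeks are needed.
4 works (last occupied week: week 4): for example Package -> week 2; Build -> week 2; Sync -> week 1; QA -> week 3; Scope -> week 4; Draft -> week 1; Triage -> week 3.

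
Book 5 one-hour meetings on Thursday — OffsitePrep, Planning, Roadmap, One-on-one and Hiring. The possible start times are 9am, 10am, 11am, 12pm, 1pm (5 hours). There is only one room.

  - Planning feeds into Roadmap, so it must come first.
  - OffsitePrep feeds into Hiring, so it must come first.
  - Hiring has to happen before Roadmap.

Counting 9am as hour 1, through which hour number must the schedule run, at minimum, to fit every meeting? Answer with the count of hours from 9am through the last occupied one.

The precedence chain requires at least 3 distinct hours.
With at most 1 per hour and 5 meetings, at least 5 hours are needed.
5 works (last occupied hour: 1pm): for example Planning -> 11am, Hiring -> 10am, One-on-one -> 1pm, Roadmap -> 12pm, OffsitePrep -> 9am.

5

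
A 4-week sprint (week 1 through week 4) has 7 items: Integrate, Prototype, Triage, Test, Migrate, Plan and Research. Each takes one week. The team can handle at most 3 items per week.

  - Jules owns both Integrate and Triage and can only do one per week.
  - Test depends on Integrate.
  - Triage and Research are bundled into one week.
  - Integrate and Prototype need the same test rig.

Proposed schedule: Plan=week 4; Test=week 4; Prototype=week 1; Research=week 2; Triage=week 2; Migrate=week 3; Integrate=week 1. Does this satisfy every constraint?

Triage and Research are bundled into one week — holds.
Test depends on Integrate — holds.
Jules owns both Integrate and Triage and can only do one per week — holds.
The team can handle at most 3 items per week — holds.
Integrate and Prototype need the same test rig — violated.

Invalid. Integrate and Prototype need the same test rig.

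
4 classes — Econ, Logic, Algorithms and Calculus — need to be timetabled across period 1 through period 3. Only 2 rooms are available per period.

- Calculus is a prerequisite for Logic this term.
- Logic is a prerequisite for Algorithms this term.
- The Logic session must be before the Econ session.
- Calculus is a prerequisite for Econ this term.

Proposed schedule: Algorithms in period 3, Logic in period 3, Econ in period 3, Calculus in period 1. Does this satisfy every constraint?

The Logic session must be before the Econ session — violated.
Calculus is a prerequisite for Econ this term — holds.
Calculus is a prerequisite for Logic this term — holds.
Logic is a prerequisite for Algorithms this term — violated.
Only 2 rooms are available per period — violated.

Invalid. Only 2 rooms are available per period.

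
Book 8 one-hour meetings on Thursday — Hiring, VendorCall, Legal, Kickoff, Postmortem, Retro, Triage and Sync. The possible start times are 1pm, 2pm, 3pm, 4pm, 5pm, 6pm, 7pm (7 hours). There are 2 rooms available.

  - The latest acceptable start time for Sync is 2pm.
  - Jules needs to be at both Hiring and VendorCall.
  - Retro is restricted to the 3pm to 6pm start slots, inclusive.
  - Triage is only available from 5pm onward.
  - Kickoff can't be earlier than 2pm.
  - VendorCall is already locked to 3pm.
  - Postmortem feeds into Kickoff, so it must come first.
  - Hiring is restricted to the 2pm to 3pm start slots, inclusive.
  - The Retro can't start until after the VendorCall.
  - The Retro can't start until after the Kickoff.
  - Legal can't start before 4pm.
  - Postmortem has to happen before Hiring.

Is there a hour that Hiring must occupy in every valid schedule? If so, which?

Hiring's window is 2pm–3pm.
VendorCall is fixed at 3pm, and Hiring can't share a hour with VendorCall.
So Hiring must be 2pm.

2pm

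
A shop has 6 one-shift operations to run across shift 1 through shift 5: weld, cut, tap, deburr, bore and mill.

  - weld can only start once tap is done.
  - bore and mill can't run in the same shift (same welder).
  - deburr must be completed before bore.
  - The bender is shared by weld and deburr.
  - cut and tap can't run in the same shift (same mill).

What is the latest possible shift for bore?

Precedence pushes bore to at least shift 2.
bore at shift 5 is achievable: weld in shift 2; mill in shift 1; cut in shift 2; tap in shift 1; deburr in shift 1; bore in shift 5.

shift 5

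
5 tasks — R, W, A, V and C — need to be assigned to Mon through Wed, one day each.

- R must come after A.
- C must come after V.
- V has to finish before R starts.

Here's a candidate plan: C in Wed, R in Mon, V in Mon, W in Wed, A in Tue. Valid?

C must come after V — holds.
R must come after A — violated.
V has to finish before R starts — violated.

No — it violates: R must come after A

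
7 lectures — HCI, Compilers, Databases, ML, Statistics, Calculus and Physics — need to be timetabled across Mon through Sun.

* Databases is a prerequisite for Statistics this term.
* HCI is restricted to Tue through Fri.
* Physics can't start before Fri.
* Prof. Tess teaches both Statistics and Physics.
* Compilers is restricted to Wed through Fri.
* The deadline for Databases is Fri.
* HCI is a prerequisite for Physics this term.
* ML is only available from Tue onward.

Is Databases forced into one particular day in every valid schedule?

No

Databases can be Mon (e.g. Physics in Fri; Databases in Mon; Compilers in Wed; Statistics in Tue; ML in Tue; HCI in Tue; Calculus in Mon) or Tue (e.g. ML=Tue; Physics=Fri; Compilers=Wed; Calculus=Mon; Databases=Tue; HCI=Tue; Statistics=Wed).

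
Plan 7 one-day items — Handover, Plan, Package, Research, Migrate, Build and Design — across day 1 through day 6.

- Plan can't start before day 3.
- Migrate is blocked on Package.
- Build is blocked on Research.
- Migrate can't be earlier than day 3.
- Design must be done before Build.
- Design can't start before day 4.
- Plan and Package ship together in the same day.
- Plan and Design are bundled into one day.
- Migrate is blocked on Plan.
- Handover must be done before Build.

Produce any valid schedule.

Handover -> day 1, Design -> day 4, Package -> day 4, Migrate -> day 5, Build -> day 5, Research -> day 1, Plan -> day 4

Checking: Plan(day 4) before Migrate(day 5); Package(day 4) before Migrate(day 5); Handover(day 1) before Build(day 5); Research(day 1) before Build(day 5); Design(day 4) before Build(day 5); Plan = Package = day 4; Plan = Design = day 4; Migrate=day 5 in [day 3,day 6]; Design=day 4 in [day 4,day 6]; Plan=day 4 in [day 3,day 6].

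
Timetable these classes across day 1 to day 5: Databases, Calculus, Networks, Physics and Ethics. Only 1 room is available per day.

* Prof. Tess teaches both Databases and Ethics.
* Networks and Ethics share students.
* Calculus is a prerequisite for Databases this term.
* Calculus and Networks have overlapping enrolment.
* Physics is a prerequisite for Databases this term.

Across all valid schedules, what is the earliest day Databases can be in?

Precedence pushes Databases to at least day 2.
Databases at day 3 is achievable: Databases=day 3; Calculus=day 1; Networks=day 4; Ethics=day 5; Physics=day 2.
Nothing earlier works — the conflict and capacity constraints rule out every day before day 3.

day 3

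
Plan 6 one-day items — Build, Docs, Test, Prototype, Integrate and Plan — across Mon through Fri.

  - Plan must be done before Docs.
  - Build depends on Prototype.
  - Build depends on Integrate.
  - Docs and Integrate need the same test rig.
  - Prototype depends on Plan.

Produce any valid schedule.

Test in Mon, Docs in Tue, Prototype in Tue, Build in Wed, Plan in Mon, Integrate in Mon

Checking: Integrate(Mon) before Build(Wed); Plan(Mon) before Docs(Tue); Prototype(Tue) before Build(Wed); Plan(Mon) before Prototype(Tue); Docs(Tue) != Integrate(Mon).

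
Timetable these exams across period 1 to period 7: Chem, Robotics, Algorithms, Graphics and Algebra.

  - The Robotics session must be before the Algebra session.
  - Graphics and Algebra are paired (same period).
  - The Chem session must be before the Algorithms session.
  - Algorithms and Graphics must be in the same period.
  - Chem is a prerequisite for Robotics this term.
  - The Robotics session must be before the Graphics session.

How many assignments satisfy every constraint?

Splitting on Chem: it can be period 1 (15), period 2 (10), period 3 (6), period 4 (3), period 5 (1). Listing each branch's schedules as (Robotics, Algorithms, Graphics, Algebra) by period number:
Chem=period 1: (2,3,3,3) (2,4,4,4) (2,5,5,5) (2,6,6,6) (2,7,7,7) (3,4,4,4) (3,5,5,5) (3,6,6,6) (3,7,7,7) (4,5,5,5) (4,6,6,6) (4,7,7,7) (5,6,6,6) (5,7,7,7) (6,7,7,7) — 15.
Chem=period 2: (3,4,4,4) (3,5,5,5) (3,6,6,6) (3,7,7,7) (4,5,5,5) (4,6,6,6) (4,7,7,7) (5,6,6,6) (5,7,7,7) (6,7,7,7) — 10.
Chem=period 3: (4,5,5,5) (4,6,6,6) (4,7,7,7) (5,6,6,6) (5,7,7,7) (6,7,7,7) — 6.
Chem=period 4: (5,6,6,6) (5,7,7,7) (6,7,7,7) — 3.
Chem=period 5: (6,7,7,7) — 1.
Summing: 15 + 10 + 6 + 3 + 1 = 35.

35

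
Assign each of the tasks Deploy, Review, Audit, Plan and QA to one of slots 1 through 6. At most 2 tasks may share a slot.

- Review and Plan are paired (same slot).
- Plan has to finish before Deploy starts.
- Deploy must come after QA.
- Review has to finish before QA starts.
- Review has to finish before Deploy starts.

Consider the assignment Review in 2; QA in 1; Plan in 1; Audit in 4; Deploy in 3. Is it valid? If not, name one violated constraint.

Deploy must come after QA — holds.
Review and Plan are paired (same slot) — violated.
At most 2 tasks may share a slot — holds.
Review has to finish before Deploy starts — holds.
Review has to finish before QA starts — violated.
Plan has to finish before Deploy starts — holds.

No. Review has to finish before QA starts is not satisfied.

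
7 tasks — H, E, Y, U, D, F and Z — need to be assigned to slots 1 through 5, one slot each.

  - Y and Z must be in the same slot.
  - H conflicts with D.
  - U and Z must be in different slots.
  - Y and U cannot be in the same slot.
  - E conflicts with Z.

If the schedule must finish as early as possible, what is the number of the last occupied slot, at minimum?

Could 1 slot be enough, i.e. nothing placed later than 1? No: U can't share with Y (1) → nothing is left.
So 1 slot is not enough.
2 works (last occupied slot: 2): for example E=1; Z=2; D=2; F=1; U=1; H=1; Y=2.

slot 2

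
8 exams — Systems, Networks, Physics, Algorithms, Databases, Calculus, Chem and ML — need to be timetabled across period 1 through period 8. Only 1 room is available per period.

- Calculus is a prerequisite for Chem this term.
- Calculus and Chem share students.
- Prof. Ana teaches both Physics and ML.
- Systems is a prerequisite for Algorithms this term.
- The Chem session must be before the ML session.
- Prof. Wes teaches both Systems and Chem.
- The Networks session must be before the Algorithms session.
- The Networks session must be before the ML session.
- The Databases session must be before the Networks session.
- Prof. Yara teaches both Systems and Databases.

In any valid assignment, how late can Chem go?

period 7

Precedence pushes Chem to at least period 2; downstream work caps Chem at period 7.
Chem at period 7 is achievable: Algorithms=period 4, Networks=period 2, ML=period 8, Physics=period 6, Systems=period 3, Calculus=period 5, Chem=period 7, Databases=period 1.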